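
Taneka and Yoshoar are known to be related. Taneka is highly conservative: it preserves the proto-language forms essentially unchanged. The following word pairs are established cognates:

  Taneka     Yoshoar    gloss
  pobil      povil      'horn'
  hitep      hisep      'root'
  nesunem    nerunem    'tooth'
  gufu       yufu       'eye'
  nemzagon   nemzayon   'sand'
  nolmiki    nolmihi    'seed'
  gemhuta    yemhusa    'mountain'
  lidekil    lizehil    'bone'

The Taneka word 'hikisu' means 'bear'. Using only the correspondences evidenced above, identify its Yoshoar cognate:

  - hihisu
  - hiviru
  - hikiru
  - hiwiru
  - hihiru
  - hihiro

nolmiki ~ nolmihi, lidekil ~ lizehil — Taneka k corresponds to Yoshoar h between vowels (before a front vowel).
nesunem ~ nerunem — Taneka s corresponds to Yoshoar r between vowels (before a back vowel).
Applying these to Taneka 'hikisu':
  hikisu → hihisu   (k→h between vowels (before a front vowel))
  hihisu → hihiru   (s→r between vowels (before a back vowel))
So the Yoshoar cognate is 'hihiru'.

hihiru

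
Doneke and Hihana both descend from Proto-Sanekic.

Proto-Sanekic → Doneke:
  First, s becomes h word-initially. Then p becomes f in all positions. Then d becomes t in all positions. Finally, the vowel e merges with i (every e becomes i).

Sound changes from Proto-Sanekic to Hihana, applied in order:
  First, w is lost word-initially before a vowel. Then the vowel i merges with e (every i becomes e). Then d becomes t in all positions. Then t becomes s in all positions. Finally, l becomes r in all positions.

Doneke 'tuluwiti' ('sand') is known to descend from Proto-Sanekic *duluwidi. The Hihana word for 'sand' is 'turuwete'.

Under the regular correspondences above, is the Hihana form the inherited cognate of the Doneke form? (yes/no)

Derive the expected Hihana reflex of *duluwidi:
Hihana: *duluwidi > duluwede > tuluwete > suluwese > suruwese  (by vowel merger, unconditioned shift, unconditioned shift, unconditioned shift)
The regular Hihana reflex would be 'suruwese', but the attested form is 'turuwete'. The correspondence is irregular, so they are not cognates (the Hihana form has a different source).

no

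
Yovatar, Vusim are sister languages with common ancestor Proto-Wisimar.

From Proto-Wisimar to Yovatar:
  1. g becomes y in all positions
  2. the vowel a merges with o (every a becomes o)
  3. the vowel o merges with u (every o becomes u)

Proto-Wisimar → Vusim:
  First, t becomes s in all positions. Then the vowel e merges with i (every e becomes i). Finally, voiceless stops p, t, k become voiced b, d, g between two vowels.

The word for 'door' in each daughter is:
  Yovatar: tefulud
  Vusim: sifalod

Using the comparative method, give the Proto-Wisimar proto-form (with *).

Position 6: Yovatar has u, Vusim has o. Vusim preserves o here (none of its changes turn any other segment into o), so the proto-segment is *o.
Position 1: Yovatar has t, Vusim has s. Yovatar preserves t here (none of its changes turn any other segment into t), so the proto-segment is *t.
Position 4: Yovatar has u, Vusim has a. Vusim preserves a here (none of its changes turn any other segment into a), so the proto-segment is *a.
This points to *tefalod. Verify forward in each daughter:
Yovatar: start from *tefalod.
  rule 1: no change — tefalod
  rule 2 (vowel merger): tefalod → tefolod
  rule 3 (vowel merger): tefolod → tefulud
  ⇒ Yovatar tefulud
Vusim: start from *tefalod.
  rule 1 (unconditioned shift): tefalod → sefalod
  rule 2 (vowel merger): sefalod → sifalod
  rule 3: no change — sifalod
  ⇒ Vusim sifalod
No other proto-form is consistent with every reflex, so the reconstruction is *tefalod.

*tefalod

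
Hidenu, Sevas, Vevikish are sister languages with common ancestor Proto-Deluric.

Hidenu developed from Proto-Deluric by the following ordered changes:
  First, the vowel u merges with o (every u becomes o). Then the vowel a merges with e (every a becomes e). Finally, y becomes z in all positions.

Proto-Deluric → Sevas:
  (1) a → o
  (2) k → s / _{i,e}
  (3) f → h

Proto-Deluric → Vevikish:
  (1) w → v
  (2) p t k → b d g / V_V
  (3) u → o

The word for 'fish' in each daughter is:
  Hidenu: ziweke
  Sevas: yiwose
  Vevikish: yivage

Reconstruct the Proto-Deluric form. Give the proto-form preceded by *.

Position 1: Hidenu has z, Sevas has y, Vevikish has y. Sevas preserves y here (none of its changes turn any other segment into y), so the proto-segment is *y.
Position 3: Hidenu has w, Sevas has w, Vevikish has v. Hidenu preserves w here (none of its changes turn any other segment into w), so the proto-segment is *w.
Position 4: Hidenu has e, Sevas has o, Vevikish has a. Vevikish preserves a here (none of its changes turn any other segment into a), so the proto-segment is *a.
Verify the candidate proto-form against each daughter:
Hidenu: start from *yiwake.
  rule 1: no change — yiwake
  rule 2 (vowel merger): yiwake → yiweke
  rule 3 (unconditioned shift): yiweke → ziweke
  ⇒ Hidenu ziweke
Sevas: start from *yiwake.
  rule 1 (vowel merger): yiwake → yiwoke
  rule 2 (palatalisation): yiwoke → yiwose
  rule 3: no change — yiwose
  ⇒ Sevas yiwose
Vevikish: *yiwake > yivake > yivage  (by unconditioned shift, intervocalic voicing)
Only *yiwake yields all of Hidenu ziweke, Sevas yiwose, Vevikish yivage.

*yiwake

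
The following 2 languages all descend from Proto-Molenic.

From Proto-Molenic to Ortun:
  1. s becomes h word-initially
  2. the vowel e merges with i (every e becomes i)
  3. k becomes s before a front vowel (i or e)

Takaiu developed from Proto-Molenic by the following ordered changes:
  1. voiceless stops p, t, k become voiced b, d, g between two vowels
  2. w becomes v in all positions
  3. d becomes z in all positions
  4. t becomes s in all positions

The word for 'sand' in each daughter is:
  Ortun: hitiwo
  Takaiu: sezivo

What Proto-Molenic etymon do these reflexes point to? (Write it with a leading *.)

*setiwo

Position 2: Ortun has i, Takaiu has e. Takaiu preserves e here (none of its changes turn any other segment into e), so the proto-segment is *e.
Position 5: Ortun has w, Takaiu has v. Ortun preserves w here (none of its changes turn any other segment into w), so the proto-segment is *w.
Position 3: Ortun has t, Takaiu has z. Ortun preserves t here (none of its changes turn any other segment into t), so the proto-segment is *t.
This points to *setiwo. Verify forward in each daughter:
Ortun: *setiwo > hetiwo > hitiwo  (by debuccalisation, vowel merger)
Takaiu: *setiwo > sediwo > sedivo > sezivo  (by intervocalic voicing, unconditioned shift, unconditioned shift)
*setiwo is the unique common source.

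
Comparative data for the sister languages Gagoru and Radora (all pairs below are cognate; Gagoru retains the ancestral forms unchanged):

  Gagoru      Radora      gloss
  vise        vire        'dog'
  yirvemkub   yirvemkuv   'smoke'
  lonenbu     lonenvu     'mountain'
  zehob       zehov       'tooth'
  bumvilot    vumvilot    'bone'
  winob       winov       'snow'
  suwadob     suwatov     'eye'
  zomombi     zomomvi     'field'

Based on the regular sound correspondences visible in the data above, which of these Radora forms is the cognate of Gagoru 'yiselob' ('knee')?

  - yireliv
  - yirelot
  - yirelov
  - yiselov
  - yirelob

yirelov

vise ~ vire — Gagoru s corresponds to Radora r between vowels (before a front vowel).
yirvemkub ~ yirvemkuv, zehob ~ zehov — Gagoru b corresponds to Radora v word-finally.
Applying these to Gagoru 'yiselob':
  yiselob → yirelob   (s→r between vowels (before a front vowel))
  yirelob → yirelov   (b→v word-finally)
So the Radora cognate is 'yirelov'.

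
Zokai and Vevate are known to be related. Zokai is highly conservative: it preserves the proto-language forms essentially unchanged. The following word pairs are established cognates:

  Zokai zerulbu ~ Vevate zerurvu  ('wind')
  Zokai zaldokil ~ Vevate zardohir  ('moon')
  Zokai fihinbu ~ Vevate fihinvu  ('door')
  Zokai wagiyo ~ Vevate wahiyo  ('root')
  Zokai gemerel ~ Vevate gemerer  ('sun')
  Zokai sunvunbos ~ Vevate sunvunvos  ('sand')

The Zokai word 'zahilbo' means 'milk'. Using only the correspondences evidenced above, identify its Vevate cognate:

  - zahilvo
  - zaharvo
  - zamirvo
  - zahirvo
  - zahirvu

zahirvo

zerulbu ~ zerurvu — Zokai l corresponds to Vevate r after a vowel, before a labial obstruent.
sunvunbos ~ sunvunvos — Zokai b corresponds to Vevate v after a consonant, before a back vowel.
Applying these to Zokai 'zahilbo':
  zahilbo → zahirbo   (l→r after a vowel, before a labial obstruent)
  zahirbo → zahirvo   (b→v after a consonant, before a back vowel)
So the Vevate cognate is 'zahirvo'.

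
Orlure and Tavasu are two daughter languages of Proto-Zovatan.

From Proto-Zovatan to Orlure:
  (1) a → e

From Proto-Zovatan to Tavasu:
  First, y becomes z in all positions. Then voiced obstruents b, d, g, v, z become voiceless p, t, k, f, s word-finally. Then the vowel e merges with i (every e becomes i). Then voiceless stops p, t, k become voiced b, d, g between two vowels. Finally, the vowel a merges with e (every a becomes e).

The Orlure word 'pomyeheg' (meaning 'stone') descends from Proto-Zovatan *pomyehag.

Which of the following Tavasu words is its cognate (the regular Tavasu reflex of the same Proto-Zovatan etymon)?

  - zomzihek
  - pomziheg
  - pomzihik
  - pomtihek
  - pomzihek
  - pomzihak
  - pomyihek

Tavasu: *pomyehag > pomzehag > pomzehak > pomzihak > pomzihek  (by unconditioned shift, final devoicing, vowel merger, vowel merger)

pomzihek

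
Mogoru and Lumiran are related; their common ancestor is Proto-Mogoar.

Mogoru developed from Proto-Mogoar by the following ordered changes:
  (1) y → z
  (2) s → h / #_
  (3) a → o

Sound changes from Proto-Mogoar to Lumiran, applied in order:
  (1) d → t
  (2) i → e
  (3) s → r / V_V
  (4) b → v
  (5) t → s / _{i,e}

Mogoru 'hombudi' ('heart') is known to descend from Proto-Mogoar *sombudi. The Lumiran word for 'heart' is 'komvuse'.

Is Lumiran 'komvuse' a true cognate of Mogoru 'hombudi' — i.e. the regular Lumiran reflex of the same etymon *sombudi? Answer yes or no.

no

Derive the expected Lumiran reflex of *sombudi:
Lumiran: start from *sombudi.
  rule 1 (unconditioned shift): sombudi → sombuti
  rule 2 (vowel merger): sombuti → sombute
  rule 3: no change — sombute
  rule 4 (unconditioned shift): sombute → somvute
  rule 5 (palatalisation): somvute → somvuse
  ⇒ Lumiran somvuse
The regular Lumiran reflex would be 'somvuse', but the attested form is 'komvuse'. The correspondence is irregular, so they are not cognates (the Lumiran form has a different source).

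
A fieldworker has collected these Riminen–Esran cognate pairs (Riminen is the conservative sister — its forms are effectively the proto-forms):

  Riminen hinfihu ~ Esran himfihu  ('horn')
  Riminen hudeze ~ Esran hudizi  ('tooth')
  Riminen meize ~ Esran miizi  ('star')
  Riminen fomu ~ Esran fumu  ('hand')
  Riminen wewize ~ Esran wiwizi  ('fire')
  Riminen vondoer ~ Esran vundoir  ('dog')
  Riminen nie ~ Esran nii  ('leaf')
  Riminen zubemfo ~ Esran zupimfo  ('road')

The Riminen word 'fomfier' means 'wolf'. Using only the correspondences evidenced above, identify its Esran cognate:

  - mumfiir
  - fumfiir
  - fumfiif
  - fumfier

fumfiir

fomu ~ fumu — Riminen o corresponds to Esran u after a consonant, before a nasal.
vondoer ~ vundoir — Riminen e corresponds to Esran i after a vowel, before r.
Applying these to Riminen 'fomfier':
  fomfier → fumfier   (o→u after a consonant, before a nasal)
  fumfier → fumfiir   (e→i after a vowel, before r)
So the Esran cognate is 'fumfiir'.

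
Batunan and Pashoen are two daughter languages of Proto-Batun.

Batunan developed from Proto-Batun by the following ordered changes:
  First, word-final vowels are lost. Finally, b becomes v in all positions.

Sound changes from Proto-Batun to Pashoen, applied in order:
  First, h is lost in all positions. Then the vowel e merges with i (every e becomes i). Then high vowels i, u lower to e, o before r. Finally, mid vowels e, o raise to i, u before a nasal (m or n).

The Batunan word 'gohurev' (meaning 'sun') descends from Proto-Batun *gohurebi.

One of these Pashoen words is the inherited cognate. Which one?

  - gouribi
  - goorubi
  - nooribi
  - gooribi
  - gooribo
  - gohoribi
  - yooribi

Pashoen: *gohurebi
  gohurebi → gourebi   [h-loss]
  gourebi → gouribi   [vowel merger]
  gouribi → gooribi   [pre-rhotic lowering]
  gooribi (rule 4 does not apply)
  giving Pashoen gooribi.
Only 'gooribi' matches the regular Pashoen development of *gohurebi.

gooribi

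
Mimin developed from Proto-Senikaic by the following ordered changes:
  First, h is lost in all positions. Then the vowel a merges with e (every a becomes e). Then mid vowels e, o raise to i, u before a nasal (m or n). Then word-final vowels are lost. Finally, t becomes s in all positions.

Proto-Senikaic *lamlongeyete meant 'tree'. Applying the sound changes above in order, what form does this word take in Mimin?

Mimin: start from *lamlongeyete.
  rule 1: no change — lamlongeyete
  rule 2 (vowel merger): lamlongeyete → lemlongeyete
  rule 3 (pre-nasal raising): lemlongeyete → limlungeyete
  rule 4 (apocope): limlungeyete → limlungeyet
  rule 5 (unconditioned shift): limlungeyet → limlungeyes
  ⇒ Mimin limlungeyes

limlungeyes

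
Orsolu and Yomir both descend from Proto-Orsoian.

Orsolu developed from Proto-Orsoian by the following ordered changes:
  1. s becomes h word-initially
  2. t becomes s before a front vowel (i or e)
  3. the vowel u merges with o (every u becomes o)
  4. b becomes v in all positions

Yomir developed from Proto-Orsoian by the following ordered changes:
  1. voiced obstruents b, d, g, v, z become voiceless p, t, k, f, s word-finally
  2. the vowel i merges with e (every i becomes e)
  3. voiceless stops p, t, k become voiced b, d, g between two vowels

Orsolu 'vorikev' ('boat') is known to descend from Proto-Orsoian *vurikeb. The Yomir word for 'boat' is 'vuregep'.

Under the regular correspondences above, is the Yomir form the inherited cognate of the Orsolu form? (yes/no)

Derive the expected Yomir reflex of *vurikeb:
Yomir: *vurikeb
  vurikeb → vurikep   [final devoicing]
  vurikep → vurekep   [vowel merger]
  vurekep → vuregep   [intervocalic voicing]
  giving Yomir vuregep.
Yomir 'vuregep' matches the regular reflex exactly, so the pair is cognate.

yes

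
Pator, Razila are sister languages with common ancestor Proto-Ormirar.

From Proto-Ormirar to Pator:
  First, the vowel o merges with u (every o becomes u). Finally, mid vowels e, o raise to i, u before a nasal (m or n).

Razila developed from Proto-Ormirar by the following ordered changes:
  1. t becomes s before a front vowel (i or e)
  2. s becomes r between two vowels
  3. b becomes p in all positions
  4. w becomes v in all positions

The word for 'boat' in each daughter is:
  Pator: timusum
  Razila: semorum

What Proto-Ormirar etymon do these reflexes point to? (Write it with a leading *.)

Position 5: Pator has s, Razila has r. Pator preserves s here (none of its changes turn any other segment into s), so the proto-segment is *s.
Position 1: Pator has t, Razila has s. Pator preserves t here (none of its changes turn any other segment into t), so the proto-segment is *t.
This points to *temosum. Verify forward in each daughter:
Pator: *temosum
  temosum → temusum   [vowel merger]
  temusum → timusum   [pre-nasal raising]
  giving Pator timusum.
Razila: *temosum
  temosum → semosum   [palatalisation]
  semosum → semorum   [rhotacism]
  semorum (rule 3 does not apply)
  semorum (rule 4 does not apply)
  giving Razila semorum.
Only *temosum yields all of Pator timusum, Razila semorum.

*temosum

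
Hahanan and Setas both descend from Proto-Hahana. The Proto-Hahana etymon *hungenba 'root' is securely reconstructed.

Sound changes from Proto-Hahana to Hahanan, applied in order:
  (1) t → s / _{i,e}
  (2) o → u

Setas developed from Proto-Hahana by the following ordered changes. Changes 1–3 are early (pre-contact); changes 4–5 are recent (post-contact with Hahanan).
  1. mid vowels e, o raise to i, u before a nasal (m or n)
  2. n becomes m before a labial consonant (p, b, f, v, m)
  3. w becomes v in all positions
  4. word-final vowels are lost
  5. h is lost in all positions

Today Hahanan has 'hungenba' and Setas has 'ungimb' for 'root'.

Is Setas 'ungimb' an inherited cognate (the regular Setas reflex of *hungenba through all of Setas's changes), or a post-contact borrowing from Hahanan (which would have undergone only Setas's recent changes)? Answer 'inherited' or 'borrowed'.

inherited

If inherited, *hungenba would pass through all of Setas's changes:
Setas: *hungenba > hunginba > hungimba > hungimb > ungimb  (by pre-nasal raising, nasal place assimilation, apocope, h-loss)
If borrowed from Hahanan 'hungenba' after the early changes, it would undergo only the recent ones:
  rule 4 (apocope): hungenba → hungenb
  rule 5 (h-loss): hungenb → ungenb
  ⇒ as a loan: ungenb
Setas 'ungimb' matches the inherited outcome exactly, so it is an inherited cognate, not a loan.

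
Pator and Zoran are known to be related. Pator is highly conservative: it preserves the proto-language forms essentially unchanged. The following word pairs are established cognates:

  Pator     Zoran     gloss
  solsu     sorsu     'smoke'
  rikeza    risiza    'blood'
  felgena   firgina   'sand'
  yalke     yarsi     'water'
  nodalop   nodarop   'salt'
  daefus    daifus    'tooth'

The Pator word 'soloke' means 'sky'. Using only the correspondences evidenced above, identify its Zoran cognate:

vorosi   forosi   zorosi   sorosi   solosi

sorosi

nodalop ~ nodarop — Pator l corresponds to Zoran r between vowels (before a back vowel).
rikeza ~ risiza — Pator k corresponds to Zoran s between vowels (before a front vowel).
yalke ~ yarsi — Pator e corresponds to Zoran i word-finally.
Applying these to Pator 'soloke':
  soloke → soroke   (l→r between vowels (before a back vowel))
  soroke → sorose   (k→s between vowels (before a front vowel))
  sorose → sorosi   (e→i word-finally)
So the Zoran cognate is 'sorosi'.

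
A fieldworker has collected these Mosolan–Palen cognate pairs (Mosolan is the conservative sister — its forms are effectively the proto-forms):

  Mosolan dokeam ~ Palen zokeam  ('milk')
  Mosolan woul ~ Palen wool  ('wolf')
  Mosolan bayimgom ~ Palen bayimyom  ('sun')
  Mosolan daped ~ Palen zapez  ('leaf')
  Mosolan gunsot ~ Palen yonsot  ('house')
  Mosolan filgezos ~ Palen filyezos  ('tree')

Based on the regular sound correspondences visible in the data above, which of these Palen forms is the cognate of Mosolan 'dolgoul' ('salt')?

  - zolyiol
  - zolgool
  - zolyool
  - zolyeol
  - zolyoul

dokeam ~ zokeam — Mosolan d corresponds to Palen z word-initially before a back vowel.
bayimgom ~ bayimyom — Mosolan g corresponds to Palen y after a consonant, before a back vowel.
woul ~ wool — Mosolan u corresponds to Palen o after a vowel, before a consonant other than r, m, n, p, b, f, v.
Applying these to Mosolan 'dolgoul':
  dolgoul → zolgoul   (d→z word-initially before a back vowel)
  zolgoul → zolyoul   (g→y after a consonant, before a back vowel)
  zolyoul → zolyool   (u→o after a vowel, before a consonant other than r, m, n, p, b, f, v)
So the Palen cognate is 'zolyool'.

zolyool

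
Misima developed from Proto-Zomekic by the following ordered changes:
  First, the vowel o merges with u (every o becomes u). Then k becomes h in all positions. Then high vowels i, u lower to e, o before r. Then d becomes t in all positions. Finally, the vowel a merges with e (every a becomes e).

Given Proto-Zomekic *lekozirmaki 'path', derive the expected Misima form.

lehuzermehi

Misima: *lekozirmaki
  lekozirmaki → lekuzirmaki   [vowel merger]
  lekuzirmaki → lehuzirmahi   [unconditioned shift]
  lehuzirmahi → lehuzermahi   [pre-rhotic lowering]
  lehuzermahi (rule 4 does not apply)
  lehuzermahi → lehuzermehi   [vowel merger]
  giving Misima lehuzermehi.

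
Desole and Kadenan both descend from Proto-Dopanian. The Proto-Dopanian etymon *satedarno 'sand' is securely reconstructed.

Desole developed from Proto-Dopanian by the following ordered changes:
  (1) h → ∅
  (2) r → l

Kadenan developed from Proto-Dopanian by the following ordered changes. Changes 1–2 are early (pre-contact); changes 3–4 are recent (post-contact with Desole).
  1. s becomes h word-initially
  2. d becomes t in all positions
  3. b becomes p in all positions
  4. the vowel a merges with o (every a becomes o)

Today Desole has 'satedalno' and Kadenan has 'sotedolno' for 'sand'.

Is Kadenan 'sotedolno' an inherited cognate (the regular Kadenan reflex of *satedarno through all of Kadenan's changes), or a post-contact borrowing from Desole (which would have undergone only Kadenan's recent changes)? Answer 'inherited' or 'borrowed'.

If inherited, *satedarno would pass through all of Kadenan's changes:
Kadenan: *satedarno > hatedarno > hatetarno > hotetorno  (by debuccalisation, unconditioned shift, vowel merger)
If borrowed from Desole 'satedalno' after the early changes, it would undergo only the recent ones:
  rule 3 (unconditioned shift): no change (satedalno)
  rule 4 (vowel merger): satedalno → sotedolno
  ⇒ as a loan: sotedolno
Kadenan 'sotedolno' matches the loan outcome 'sotedolno', not the inherited 'hotetorno' — it skipped the early Kadenan changes, so it was borrowed from Desole.

borrowed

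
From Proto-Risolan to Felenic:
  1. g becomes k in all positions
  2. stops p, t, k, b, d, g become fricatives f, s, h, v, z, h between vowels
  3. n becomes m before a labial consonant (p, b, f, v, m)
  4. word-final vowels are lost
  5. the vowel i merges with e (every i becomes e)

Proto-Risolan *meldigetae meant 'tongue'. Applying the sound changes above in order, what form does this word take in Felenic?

Felenic: start from *meldigetae.
  rule 1 (unconditioned shift): meldigetae → meldiketae
  rule 2 (intervocalic lenition): meldiketae → meldihesae
  rule 3: no change — meldihesae
  rule 4 (apocope): meldihesae → meldihesa
  rule 5 (vowel merger): meldihesa → meldehesa
  ⇒ Felenic meldehesa

meldehesa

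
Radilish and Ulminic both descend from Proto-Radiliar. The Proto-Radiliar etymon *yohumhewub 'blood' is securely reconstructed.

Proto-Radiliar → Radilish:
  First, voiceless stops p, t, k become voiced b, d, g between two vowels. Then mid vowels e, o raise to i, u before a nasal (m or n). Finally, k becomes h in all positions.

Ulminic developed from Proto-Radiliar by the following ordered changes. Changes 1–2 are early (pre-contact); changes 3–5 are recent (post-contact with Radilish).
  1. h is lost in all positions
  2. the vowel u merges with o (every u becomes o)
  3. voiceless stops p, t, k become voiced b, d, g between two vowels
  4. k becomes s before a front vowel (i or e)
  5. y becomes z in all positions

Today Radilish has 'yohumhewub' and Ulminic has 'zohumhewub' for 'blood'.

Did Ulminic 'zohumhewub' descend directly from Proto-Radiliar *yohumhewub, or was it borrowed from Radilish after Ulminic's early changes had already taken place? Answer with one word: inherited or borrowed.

borrowed

If inherited, *yohumhewub would pass through all of Ulminic's changes:
Ulminic: start from *yohumhewub.
  rule 1 (h-loss): yohumhewub → youmewub
  rule 2 (vowel merger): youmewub → yoomewob
  rule 3: no change — yoomewob
  rule 4: no change — yoomewob
  rule 5 (unconditioned shift): yoomewob → zoomewob
  ⇒ Ulminic zoomewob
If borrowed from Radilish 'yohumhewub' after the early changes, it would undergo only the recent ones:
  rule 3 (intervocalic voicing): no change (yohumhewub)
  rule 4 (palatalisation): no change (yohumhewub)
  rule 5 (unconditioned shift): yohumhewub → zohumhewub
  ⇒ as a loan: zohumhewub
Ulminic 'zohumhewub' matches the loan outcome 'zohumhewub', not the inherited 'zoomewob' — it skipped the early Ulminic changes, so it was borrowed from Radilish.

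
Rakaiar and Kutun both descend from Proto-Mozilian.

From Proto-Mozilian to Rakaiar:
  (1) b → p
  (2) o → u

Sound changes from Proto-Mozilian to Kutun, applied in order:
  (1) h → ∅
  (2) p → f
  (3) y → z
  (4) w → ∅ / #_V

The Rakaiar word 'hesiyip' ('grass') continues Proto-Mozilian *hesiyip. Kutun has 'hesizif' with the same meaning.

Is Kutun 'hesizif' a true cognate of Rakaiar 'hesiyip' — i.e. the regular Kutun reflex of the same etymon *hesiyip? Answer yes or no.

no

Derive the expected Kutun reflex of *hesiyip:
Kutun: *hesiyip > esiyip > esiyif > esizif  (by h-loss, unconditioned shift, unconditioned shift)
The regular Kutun reflex would be 'esizif', but the attested form is 'hesizif'. The correspondence is irregular, so they are not cognates (the Kutun form has a different source).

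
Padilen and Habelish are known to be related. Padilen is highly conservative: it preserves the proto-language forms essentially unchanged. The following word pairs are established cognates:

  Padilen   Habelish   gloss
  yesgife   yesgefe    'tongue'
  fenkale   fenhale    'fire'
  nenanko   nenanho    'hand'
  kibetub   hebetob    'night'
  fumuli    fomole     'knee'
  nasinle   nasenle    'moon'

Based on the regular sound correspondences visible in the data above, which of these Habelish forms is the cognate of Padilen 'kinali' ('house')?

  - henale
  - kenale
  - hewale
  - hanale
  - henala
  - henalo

henale

kibetub ~ hebetob — Padilen k corresponds to Habelish h word-initially before a front vowel.
nasinle ~ nasenle — Padilen i corresponds to Habelish e after a consonant, before a nasal.
fumuli ~ fomole — Padilen i corresponds to Habelish e word-finally.
Applying these to Padilen 'kinali':
  kinali → hinali   (k→h word-initially before a front vowel)
  hinali → henali   (i→e after a consonant, before a nasal)
  henali → henale   (i→e word-finally)
So the Habelish cognate is 'henale'.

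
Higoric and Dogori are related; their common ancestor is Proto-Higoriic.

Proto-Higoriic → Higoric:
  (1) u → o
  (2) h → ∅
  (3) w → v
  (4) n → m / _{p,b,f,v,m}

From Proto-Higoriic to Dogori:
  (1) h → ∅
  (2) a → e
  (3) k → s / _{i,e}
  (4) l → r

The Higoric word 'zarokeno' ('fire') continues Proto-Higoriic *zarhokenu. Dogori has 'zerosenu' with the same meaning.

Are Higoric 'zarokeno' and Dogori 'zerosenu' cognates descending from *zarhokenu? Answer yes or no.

yes

Derive the expected Dogori reflex of *zarhokenu:
Dogori: start from *zarhokenu.
  rule 1 (h-loss): zarhokenu → zarokenu
  rule 2 (vowel merger): zarokenu → zerokenu
  rule 3 (palatalisation): zerokenu → zerosenu
  rule 4: no change — zerosenu
  ⇒ Dogori zerosenu
Dogori 'zerosenu' matches the regular reflex exactly, so the pair is cognate.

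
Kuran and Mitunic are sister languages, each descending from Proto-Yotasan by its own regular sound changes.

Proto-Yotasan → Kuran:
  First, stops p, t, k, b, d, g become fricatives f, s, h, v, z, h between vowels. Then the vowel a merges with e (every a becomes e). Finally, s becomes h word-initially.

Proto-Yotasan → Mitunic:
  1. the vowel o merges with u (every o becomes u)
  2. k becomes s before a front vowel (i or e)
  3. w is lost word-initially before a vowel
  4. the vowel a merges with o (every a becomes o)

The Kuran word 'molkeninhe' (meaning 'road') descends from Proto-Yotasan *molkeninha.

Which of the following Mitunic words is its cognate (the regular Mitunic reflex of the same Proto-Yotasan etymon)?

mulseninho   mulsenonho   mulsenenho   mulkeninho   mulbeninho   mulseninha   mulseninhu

mulseninho

Mitunic: *molkeninha > mulkeninha > mulseninha > mulseninho  (by vowel merger, palatalisation, vowel merger)
Among the options, 'mulseninho' alone shows every Mitunic change applied in order.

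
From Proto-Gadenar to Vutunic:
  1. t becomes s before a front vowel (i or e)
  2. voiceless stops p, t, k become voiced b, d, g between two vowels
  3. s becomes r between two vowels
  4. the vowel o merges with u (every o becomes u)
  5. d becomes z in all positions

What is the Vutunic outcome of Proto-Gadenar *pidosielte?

pizurielse

Vutunic: *pidosielte > pidosielse > pidorielse > pidurielse > pizurielse  (by palatalisation, rhotacism, vowel merger, unconditioned shift)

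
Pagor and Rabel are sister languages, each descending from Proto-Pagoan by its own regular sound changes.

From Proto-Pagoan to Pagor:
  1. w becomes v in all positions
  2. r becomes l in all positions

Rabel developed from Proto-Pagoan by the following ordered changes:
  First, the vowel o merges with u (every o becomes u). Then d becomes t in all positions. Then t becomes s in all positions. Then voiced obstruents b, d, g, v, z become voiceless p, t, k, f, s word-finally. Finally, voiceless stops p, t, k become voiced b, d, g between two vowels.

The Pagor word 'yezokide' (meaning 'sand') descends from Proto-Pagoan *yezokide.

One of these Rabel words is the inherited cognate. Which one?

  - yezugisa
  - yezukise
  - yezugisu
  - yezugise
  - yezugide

Rabel: *yezokide > yezukide > yezukite > yezukise > yezugise  (by vowel merger, unconditioned shift, unconditioned shift, intervocalic voicing)
Only 'yezugise' matches the regular Rabel development of *yezokide.

yezugise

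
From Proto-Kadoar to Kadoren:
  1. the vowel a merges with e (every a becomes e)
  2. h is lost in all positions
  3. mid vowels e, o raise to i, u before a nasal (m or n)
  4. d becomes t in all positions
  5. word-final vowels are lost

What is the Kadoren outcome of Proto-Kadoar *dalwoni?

telwun

Kadoren: *dalwoni > delwoni > delwuni > telwuni > telwun  (by vowel merger, pre-nasal raising, unconditioned shift, apocope)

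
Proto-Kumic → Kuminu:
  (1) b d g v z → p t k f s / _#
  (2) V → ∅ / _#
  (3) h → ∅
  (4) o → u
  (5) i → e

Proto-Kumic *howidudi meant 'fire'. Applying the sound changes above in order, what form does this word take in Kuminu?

Kuminu: *howidudi
  howidudi (rule 1 does not apply)
  howidudi → howidud   [apocope]
  howidud → owidud   [h-loss]
  owidud → uwidud   [vowel merger]
  uwidud → uwedud   [vowel merger]
  giving Kuminu uwedud.

uwedud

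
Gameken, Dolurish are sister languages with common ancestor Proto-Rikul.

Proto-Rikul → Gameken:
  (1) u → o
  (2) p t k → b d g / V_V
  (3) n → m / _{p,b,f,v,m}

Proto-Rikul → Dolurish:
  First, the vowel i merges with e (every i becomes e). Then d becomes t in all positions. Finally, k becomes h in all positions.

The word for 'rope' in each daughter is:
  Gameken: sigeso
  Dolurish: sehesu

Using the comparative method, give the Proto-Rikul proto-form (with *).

Position 2: Gameken has i, Dolurish has e. Gameken preserves i here (none of its changes turn any other segment into i), so the proto-segment is *i.
Position 3: Gameken has g, Dolurish has h. Taking the neighbouring segments as reconstructed: Gameken g could go back to *k or *g; Dolurish h could go back to *k or *h — the one source consistent with every daughter is *k.
Position 6: Gameken has o, Dolurish has u. Dolurish preserves u here (none of its changes turn any other segment into u), so the proto-segment is *u.
Verify the candidate proto-form against each daughter:
Gameken: start from *sikesu.
  rule 1 (vowel merger): sikesu → sikeso
  rule 2 (intervocalic voicing): sikeso → sigeso
  rule 3: no change — sigeso
  ⇒ Gameken sigeso
Dolurish: *sikesu > sekesu > sehesu  (by vowel merger, unconditioned shift)
*sikesu is the unique common source.

*sikesu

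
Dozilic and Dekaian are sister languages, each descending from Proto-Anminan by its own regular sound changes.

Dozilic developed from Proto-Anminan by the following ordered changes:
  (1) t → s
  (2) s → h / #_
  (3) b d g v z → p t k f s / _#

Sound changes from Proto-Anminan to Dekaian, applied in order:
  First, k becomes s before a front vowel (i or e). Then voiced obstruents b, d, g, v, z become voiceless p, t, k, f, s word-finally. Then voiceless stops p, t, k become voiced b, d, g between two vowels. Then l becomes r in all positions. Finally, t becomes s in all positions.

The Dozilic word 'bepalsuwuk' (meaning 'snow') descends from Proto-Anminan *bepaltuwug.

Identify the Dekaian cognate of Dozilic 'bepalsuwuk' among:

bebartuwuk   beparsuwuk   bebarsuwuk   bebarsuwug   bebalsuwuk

bebarsuwuk

Dekaian: *bepaltuwug > bepaltuwuk > bebaltuwuk > bebartuwuk > bebarsuwuk  (by final devoicing, intervocalic voicing, unconditioned shift, unconditioned shift)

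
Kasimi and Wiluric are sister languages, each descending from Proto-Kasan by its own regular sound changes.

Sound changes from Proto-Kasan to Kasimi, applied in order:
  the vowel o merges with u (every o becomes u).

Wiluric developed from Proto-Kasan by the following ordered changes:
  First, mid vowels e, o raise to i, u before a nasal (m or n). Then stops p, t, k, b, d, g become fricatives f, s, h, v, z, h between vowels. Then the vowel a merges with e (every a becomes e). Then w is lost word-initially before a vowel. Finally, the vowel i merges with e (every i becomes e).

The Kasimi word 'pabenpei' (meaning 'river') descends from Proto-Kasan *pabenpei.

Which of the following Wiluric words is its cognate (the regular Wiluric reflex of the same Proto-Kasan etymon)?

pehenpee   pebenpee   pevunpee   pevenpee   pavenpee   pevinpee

pevenpee

Wiluric: *pabenpei > pabinpei > pavinpei > pevinpei > pevenpee  (by pre-nasal raising, intervocalic lenition, vowel merger, vowel merger)
Among the options, 'pevenpee' alone shows every Wiluric change applied in order.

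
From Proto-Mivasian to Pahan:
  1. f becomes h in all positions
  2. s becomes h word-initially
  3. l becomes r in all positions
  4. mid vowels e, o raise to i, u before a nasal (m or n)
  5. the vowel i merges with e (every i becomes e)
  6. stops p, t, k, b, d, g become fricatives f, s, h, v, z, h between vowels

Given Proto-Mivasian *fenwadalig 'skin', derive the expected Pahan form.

henwazareg

Pahan: start from *fenwadalig.
  rule 1 (unconditioned shift): fenwadalig → henwadalig
  rule 2: no change — henwadalig
  rule 3 (unconditioned shift): henwadalig → henwadarig
  rule 4 (pre-nasal raising): henwadarig → hinwadarig
  rule 5 (vowel merger): hinwadarig → henwadareg
  rule 6 (intervocalic lenition): henwadareg → henwazareg
  ⇒ Pahan henwazareg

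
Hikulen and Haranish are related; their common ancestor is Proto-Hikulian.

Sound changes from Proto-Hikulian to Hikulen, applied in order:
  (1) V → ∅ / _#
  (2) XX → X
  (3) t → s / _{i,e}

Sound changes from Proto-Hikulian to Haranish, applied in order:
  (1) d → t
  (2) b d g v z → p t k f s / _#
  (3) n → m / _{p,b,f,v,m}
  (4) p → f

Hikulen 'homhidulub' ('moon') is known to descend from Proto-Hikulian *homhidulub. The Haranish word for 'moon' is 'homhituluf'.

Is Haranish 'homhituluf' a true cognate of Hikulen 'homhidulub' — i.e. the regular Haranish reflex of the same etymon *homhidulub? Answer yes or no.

Derive the expected Haranish reflex of *homhidulub:
Haranish: start from *homhidulub.
  rule 1 (unconditioned shift): homhidulub → homhitulub
  rule 2 (final devoicing): homhitulub → homhitulup
  rule 3: no change — homhitulup
  rule 4 (unconditioned shift): homhitulup → homhituluf
  ⇒ Haranish homhituluf
Haranish 'homhituluf' matches the regular reflex exactly, so the pair is cognate.

yes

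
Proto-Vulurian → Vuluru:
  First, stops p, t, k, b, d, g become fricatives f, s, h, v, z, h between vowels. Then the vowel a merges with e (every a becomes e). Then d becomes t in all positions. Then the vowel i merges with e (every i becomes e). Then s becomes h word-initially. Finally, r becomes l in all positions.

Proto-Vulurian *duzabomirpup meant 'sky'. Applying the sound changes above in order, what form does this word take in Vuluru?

tuzevomelpup

Vuluru: start from *duzabomirpup.
  rule 1 (intervocalic lenition): duzabomirpup → duzavomirpup
  rule 2 (vowel merger): duzavomirpup → duzevomirpup
  rule 3 (unconditioned shift): duzevomirpup → tuzevomirpup
  rule 4 (vowel merger): tuzevomirpup → tuzevomerpup
  rule 5: no change — tuzevomerpup
  rule 6 (unconditioned shift): tuzevomerpup → tuzevomelpup
  ⇒ Vuluru tuzevomelpup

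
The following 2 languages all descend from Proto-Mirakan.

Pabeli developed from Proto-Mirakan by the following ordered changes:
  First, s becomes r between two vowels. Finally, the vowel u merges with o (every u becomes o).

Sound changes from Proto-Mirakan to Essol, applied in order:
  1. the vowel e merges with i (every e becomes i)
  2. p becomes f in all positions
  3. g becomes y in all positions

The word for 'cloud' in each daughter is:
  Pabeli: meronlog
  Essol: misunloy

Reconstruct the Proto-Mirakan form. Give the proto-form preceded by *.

Position 4: Pabeli has o, Essol has u. Essol preserves u here (none of its changes turn any other segment into u), so the proto-segment is *u.
Position 3: Pabeli has r, Essol has s. Essol preserves s here (none of its changes turn any other segment into s), so the proto-segment is *s.
Continuing position by position gives *mesunlog; check it forward:
Pabeli: start from *mesunlog.
  rule 1 (rhotacism): mesunlog → merunlog
  rule 2 (vowel merger): merunlog → meronlog
  ⇒ Pabeli meronlog
Essol: *mesunlog
  mesunlog → misunlog   [vowel merger]
  misunlog (rule 2 does not apply)
  misunlog → misunloy   [unconditioned shift]
  giving Essol misunloy.
Only *mesunlog yields all of Pabeli meronlog, Essol misunloy.

*mesunlog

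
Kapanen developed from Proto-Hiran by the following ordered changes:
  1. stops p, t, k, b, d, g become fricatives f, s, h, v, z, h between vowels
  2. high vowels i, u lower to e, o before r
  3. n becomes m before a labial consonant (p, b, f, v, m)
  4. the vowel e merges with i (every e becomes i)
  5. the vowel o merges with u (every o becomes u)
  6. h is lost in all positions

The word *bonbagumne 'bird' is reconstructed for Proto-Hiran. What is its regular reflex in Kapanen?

Kapanen: start from *bonbagumne.
  rule 1 (intervocalic lenition): bonbagumne → bonbahumne
  rule 2: no change — bonbahumne
  rule 3 (nasal place assimilation): bonbahumne → bombahumne
  rule 4 (vowel merger): bombahumne → bombahumni
  rule 5 (vowel merger): bombahumni → bumbahumni
  rule 6 (h-loss): bumbahumni → bumbaumni
  ⇒ Kapanen bumbaumni

bumbaumni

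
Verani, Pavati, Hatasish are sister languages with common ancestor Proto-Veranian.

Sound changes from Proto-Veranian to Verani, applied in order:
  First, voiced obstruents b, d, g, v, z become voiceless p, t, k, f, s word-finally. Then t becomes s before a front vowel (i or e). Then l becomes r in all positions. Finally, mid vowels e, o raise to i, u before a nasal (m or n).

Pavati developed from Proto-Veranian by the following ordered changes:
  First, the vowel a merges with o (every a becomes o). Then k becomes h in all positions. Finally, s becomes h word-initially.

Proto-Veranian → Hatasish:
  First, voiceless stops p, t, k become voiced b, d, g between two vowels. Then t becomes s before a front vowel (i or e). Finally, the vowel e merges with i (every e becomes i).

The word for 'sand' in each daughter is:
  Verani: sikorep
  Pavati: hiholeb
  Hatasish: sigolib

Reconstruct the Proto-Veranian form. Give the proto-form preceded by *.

*sikoleb

Position 6: Verani has e, Pavati has e, Hatasish has i. Verani preserves e here (none of its changes turn any other segment into e), so the proto-segment is *e.
Position 1: Verani has s, Pavati has h, Hatasish has s. Taking the neighbouring segments as reconstructed: Verani s could go back to *t or *s; Pavati h could go back to *k or *s or *h; Hatasish s could go back to *t or *s — the one source consistent with every daughter is *s.
This points to *sikoleb. Verify forward in each daughter:
Verani: *sikoleb
  sikoleb → sikolep   [final devoicing]
  sikolep (rule 2 does not apply)
  sikolep → sikorep   [unconditioned shift]
  sikorep (rule 4 does not apply)
  giving Verani sikorep.
Pavati: start from *sikoleb.
  rule 1: no change — sikoleb
  rule 2 (unconditioned shift): sikoleb → siholeb
  rule 3 (debuccalisation): siholeb → hiholeb
  ⇒ Pavati hiholeb
Hatasish: start from *sikoleb.
  rule 1 (intervocalic voicing): sikoleb → sigoleb
  rule 2: no change — sigoleb
  rule 3 (vowel merger): sigoleb → sigolib
  ⇒ Hatasish sigolib
No other proto-form is consistent with every reflex, so the reconstruction is *sikoleb.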